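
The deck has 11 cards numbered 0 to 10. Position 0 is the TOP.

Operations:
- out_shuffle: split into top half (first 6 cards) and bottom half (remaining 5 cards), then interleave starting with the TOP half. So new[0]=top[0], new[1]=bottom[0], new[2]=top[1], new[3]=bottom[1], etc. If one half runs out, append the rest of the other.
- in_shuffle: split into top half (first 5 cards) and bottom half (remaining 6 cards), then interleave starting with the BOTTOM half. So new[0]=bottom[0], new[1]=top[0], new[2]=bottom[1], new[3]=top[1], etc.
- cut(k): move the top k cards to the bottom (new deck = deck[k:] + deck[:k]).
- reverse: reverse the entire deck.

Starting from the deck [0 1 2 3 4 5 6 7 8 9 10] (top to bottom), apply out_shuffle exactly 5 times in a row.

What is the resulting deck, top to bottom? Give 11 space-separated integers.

Answer: 0 10 9 8 7 6 5 4 3 2 1

Derivation:
After op 1 (out_shuffle): [0 6 1 7 2 8 3 9 4 10 5]
After op 2 (out_shuffle): [0 3 6 9 1 4 7 10 2 5 8]
After op 3 (out_shuffle): [0 7 3 10 6 2 9 5 1 8 4]
After op 4 (out_shuffle): [0 9 7 5 3 1 10 8 6 4 2]
After op 5 (out_shuffle): [0 10 9 8 7 6 5 4 3 2 1]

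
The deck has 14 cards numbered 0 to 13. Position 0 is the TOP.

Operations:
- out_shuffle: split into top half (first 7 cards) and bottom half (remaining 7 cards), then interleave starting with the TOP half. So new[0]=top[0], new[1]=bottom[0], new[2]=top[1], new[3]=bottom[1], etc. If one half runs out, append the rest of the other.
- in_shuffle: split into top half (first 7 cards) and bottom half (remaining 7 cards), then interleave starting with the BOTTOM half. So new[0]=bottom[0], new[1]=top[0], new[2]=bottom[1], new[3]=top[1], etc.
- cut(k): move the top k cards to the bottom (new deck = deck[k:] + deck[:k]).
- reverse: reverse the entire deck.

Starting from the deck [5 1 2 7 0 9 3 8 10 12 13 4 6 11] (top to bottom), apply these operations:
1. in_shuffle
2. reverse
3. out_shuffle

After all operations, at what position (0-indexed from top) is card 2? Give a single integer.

After op 1 (in_shuffle): [8 5 10 1 12 2 13 7 4 0 6 9 11 3]
After op 2 (reverse): [3 11 9 6 0 4 7 13 2 12 1 10 5 8]
After op 3 (out_shuffle): [3 13 11 2 9 12 6 1 0 10 4 5 7 8]
Card 2 is at position 3.

Answer: 3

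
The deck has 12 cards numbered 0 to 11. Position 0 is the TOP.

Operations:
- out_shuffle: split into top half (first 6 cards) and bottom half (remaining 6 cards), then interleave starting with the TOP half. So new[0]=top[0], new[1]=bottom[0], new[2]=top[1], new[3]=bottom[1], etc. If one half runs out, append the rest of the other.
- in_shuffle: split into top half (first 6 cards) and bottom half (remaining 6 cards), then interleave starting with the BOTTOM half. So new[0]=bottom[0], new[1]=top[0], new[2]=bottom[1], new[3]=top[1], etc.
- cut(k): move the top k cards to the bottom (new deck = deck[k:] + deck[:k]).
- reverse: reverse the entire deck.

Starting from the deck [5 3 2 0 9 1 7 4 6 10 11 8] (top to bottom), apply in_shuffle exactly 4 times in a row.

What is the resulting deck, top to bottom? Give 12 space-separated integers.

After op 1 (in_shuffle): [7 5 4 3 6 2 10 0 11 9 8 1]
After op 2 (in_shuffle): [10 7 0 5 11 4 9 3 8 6 1 2]
After op 3 (in_shuffle): [9 10 3 7 8 0 6 5 1 11 2 4]
After op 4 (in_shuffle): [6 9 5 10 1 3 11 7 2 8 4 0]

Answer: 6 9 5 10 1 3 11 7 2 8 4 0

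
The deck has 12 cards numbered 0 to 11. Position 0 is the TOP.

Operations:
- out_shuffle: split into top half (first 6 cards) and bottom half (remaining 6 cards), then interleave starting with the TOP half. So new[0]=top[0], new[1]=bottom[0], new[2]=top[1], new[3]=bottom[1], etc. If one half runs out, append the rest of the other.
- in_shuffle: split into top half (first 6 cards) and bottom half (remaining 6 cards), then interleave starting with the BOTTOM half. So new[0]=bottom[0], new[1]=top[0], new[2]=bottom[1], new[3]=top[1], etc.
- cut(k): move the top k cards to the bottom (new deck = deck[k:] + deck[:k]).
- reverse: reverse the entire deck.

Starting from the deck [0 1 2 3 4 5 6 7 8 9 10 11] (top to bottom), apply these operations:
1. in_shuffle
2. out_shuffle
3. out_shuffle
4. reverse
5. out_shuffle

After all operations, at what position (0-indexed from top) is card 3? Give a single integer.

After op 1 (in_shuffle): [6 0 7 1 8 2 9 3 10 4 11 5]
After op 2 (out_shuffle): [6 9 0 3 7 10 1 4 8 11 2 5]
After op 3 (out_shuffle): [6 1 9 4 0 8 3 11 7 2 10 5]
After op 4 (reverse): [5 10 2 7 11 3 8 0 4 9 1 6]
After op 5 (out_shuffle): [5 8 10 0 2 4 7 9 11 1 3 6]
Card 3 is at position 10.

Answer: 10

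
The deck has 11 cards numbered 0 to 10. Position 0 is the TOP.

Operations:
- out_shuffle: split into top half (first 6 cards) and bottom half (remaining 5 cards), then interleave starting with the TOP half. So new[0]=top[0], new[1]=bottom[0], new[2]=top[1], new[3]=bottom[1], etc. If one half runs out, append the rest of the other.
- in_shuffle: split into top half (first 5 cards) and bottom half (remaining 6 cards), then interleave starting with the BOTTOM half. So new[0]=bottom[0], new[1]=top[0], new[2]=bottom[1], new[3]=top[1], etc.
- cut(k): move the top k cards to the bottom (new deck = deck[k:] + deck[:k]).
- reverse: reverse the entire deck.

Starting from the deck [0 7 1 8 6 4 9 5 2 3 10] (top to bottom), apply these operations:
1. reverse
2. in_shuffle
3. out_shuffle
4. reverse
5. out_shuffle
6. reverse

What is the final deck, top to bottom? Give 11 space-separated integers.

Answer: 7 4 3 1 9 10 8 5 0 6 2

Derivation:
After op 1 (reverse): [10 3 2 5 9 4 6 8 1 7 0]
After op 2 (in_shuffle): [4 10 6 3 8 2 1 5 7 9 0]
After op 3 (out_shuffle): [4 1 10 5 6 7 3 9 8 0 2]
After op 4 (reverse): [2 0 8 9 3 7 6 5 10 1 4]
After op 5 (out_shuffle): [2 6 0 5 8 10 9 1 3 4 7]
After op 6 (reverse): [7 4 3 1 9 10 8 5 0 6 2]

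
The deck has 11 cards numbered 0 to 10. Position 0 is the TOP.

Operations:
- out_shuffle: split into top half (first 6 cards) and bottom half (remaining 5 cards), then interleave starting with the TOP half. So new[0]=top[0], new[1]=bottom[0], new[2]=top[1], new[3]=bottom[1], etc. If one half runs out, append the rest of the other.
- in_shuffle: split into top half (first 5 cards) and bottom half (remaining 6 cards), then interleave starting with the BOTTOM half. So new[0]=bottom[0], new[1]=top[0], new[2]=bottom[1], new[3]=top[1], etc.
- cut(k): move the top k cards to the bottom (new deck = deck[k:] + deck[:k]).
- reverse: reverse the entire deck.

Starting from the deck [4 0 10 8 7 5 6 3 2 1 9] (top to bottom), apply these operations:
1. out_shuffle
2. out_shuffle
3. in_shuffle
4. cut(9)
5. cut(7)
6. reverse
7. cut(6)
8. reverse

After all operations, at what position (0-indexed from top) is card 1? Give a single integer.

After op 1 (out_shuffle): [4 6 0 3 10 2 8 1 7 9 5]
After op 2 (out_shuffle): [4 8 6 1 0 7 3 9 10 5 2]
After op 3 (in_shuffle): [7 4 3 8 9 6 10 1 5 0 2]
After op 4 (cut(9)): [0 2 7 4 3 8 9 6 10 1 5]
After op 5 (cut(7)): [6 10 1 5 0 2 7 4 3 8 9]
After op 6 (reverse): [9 8 3 4 7 2 0 5 1 10 6]
After op 7 (cut(6)): [0 5 1 10 6 9 8 3 4 7 2]
After op 8 (reverse): [2 7 4 3 8 9 6 10 1 5 0]
Card 1 is at position 8.

Answer: 8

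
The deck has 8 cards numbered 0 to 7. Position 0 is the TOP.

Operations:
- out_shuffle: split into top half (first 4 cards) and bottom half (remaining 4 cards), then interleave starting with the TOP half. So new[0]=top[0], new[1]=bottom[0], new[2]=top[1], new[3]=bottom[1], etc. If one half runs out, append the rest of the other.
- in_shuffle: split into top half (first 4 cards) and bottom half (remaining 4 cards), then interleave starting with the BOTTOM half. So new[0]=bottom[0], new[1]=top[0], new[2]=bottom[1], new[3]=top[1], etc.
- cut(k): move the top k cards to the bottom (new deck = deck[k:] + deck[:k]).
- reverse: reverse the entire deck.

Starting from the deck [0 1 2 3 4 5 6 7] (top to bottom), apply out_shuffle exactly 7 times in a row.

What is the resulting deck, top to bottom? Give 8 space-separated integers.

Answer: 0 4 1 5 2 6 3 7

Derivation:
After op 1 (out_shuffle): [0 4 1 5 2 6 3 7]
After op 2 (out_shuffle): [0 2 4 6 1 3 5 7]
After op 3 (out_shuffle): [0 1 2 3 4 5 6 7]
After op 4 (out_shuffle): [0 4 1 5 2 6 3 7]
After op 5 (out_shuffle): [0 2 4 6 1 3 5 7]
After op 6 (out_shuffle): [0 1 2 3 4 5 6 7]
After op 7 (out_shuffle): [0 4 1 5 2 6 3 7]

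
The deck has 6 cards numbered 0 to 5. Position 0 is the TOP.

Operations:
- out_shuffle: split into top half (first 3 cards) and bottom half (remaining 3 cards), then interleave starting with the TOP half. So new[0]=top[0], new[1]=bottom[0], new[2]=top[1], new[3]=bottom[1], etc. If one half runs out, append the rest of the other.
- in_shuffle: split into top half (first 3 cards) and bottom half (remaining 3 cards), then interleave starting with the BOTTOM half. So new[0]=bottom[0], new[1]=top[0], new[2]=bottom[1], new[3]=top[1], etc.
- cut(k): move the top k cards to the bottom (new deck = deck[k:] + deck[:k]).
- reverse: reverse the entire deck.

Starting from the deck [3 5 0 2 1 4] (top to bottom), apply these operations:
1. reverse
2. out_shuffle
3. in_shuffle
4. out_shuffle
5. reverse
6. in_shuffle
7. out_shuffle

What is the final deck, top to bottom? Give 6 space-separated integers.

Answer: 4 2 1 5 0 3

Derivation:
After op 1 (reverse): [4 1 2 0 5 3]
After op 2 (out_shuffle): [4 0 1 5 2 3]
After op 3 (in_shuffle): [5 4 2 0 3 1]
After op 4 (out_shuffle): [5 0 4 3 2 1]
After op 5 (reverse): [1 2 3 4 0 5]
After op 6 (in_shuffle): [4 1 0 2 5 3]
After op 7 (out_shuffle): [4 2 1 5 0 3]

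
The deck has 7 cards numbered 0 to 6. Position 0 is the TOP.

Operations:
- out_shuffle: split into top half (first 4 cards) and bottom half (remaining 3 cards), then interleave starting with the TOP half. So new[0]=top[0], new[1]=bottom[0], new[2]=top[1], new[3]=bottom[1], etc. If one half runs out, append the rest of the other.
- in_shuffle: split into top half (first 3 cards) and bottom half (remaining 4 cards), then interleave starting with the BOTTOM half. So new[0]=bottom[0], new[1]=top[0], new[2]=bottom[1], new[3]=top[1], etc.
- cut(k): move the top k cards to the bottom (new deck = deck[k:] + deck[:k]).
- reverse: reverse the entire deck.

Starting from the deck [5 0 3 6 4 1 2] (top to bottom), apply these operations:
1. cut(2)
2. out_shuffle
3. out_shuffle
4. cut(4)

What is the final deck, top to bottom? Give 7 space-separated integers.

Answer: 6 1 5 3 4 2 0

Derivation:
After op 1 (cut(2)): [3 6 4 1 2 5 0]
After op 2 (out_shuffle): [3 2 6 5 4 0 1]
After op 3 (out_shuffle): [3 4 2 0 6 1 5]
After op 4 (cut(4)): [6 1 5 3 4 2 0]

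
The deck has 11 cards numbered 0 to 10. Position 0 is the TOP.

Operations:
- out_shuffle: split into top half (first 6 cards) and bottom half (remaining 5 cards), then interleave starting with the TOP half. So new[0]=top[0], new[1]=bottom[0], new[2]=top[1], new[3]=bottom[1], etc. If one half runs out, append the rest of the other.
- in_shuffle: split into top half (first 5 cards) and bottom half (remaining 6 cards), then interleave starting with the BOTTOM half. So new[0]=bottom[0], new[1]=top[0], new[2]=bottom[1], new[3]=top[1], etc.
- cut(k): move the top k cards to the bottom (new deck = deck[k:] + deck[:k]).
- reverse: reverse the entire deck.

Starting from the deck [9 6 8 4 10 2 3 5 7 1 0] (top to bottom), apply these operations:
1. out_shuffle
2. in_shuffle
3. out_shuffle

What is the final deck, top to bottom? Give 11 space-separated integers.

Answer: 7 10 9 5 4 0 3 8 1 2 6

Derivation:
After op 1 (out_shuffle): [9 3 6 5 8 7 4 1 10 0 2]
After op 2 (in_shuffle): [7 9 4 3 1 6 10 5 0 8 2]
After op 3 (out_shuffle): [7 10 9 5 4 0 3 8 1 2 6]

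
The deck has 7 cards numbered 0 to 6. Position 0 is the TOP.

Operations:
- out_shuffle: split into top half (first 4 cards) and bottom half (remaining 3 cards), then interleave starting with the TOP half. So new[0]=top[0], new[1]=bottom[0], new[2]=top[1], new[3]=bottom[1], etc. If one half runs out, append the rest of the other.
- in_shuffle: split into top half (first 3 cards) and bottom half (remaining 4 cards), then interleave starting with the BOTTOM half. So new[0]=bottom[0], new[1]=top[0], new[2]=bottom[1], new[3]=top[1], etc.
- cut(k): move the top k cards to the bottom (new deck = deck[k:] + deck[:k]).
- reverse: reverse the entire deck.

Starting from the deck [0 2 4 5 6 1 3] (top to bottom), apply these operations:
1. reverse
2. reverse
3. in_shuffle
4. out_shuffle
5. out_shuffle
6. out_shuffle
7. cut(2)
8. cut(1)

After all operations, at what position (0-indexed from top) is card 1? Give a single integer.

Answer: 1

Derivation:
After op 1 (reverse): [3 1 6 5 4 2 0]
After op 2 (reverse): [0 2 4 5 6 1 3]
After op 3 (in_shuffle): [5 0 6 2 1 4 3]
After op 4 (out_shuffle): [5 1 0 4 6 3 2]
After op 5 (out_shuffle): [5 6 1 3 0 2 4]
After op 6 (out_shuffle): [5 0 6 2 1 4 3]
After op 7 (cut(2)): [6 2 1 4 3 5 0]
After op 8 (cut(1)): [2 1 4 3 5 0 6]
Card 1 is at position 1.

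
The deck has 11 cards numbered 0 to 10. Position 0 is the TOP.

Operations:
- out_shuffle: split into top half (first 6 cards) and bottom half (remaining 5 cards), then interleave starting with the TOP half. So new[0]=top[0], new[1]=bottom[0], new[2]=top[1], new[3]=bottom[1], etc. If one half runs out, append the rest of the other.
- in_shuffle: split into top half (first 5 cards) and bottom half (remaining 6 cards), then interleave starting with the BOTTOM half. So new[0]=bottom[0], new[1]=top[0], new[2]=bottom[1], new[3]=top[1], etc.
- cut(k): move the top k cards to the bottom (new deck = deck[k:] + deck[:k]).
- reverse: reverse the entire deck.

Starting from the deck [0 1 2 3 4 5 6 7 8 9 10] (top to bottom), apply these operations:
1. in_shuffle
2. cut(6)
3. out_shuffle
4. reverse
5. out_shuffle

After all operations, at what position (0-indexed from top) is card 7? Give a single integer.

After op 1 (in_shuffle): [5 0 6 1 7 2 8 3 9 4 10]
After op 2 (cut(6)): [8 3 9 4 10 5 0 6 1 7 2]
After op 3 (out_shuffle): [8 0 3 6 9 1 4 7 10 2 5]
After op 4 (reverse): [5 2 10 7 4 1 9 6 3 0 8]
After op 5 (out_shuffle): [5 9 2 6 10 3 7 0 4 8 1]
Card 7 is at position 6.

Answer: 6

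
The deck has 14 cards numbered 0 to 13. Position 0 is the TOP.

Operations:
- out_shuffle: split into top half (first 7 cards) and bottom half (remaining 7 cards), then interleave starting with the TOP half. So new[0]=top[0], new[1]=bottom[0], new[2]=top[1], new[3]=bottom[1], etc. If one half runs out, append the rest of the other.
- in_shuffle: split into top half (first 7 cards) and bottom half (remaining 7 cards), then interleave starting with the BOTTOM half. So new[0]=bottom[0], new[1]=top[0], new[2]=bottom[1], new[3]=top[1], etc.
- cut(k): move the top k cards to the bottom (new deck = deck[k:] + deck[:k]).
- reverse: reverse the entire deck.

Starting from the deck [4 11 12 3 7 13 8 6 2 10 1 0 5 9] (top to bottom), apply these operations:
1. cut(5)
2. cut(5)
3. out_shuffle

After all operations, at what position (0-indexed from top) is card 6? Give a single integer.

Answer: 9

Derivation:
After op 1 (cut(5)): [13 8 6 2 10 1 0 5 9 4 11 12 3 7]
After op 2 (cut(5)): [1 0 5 9 4 11 12 3 7 13 8 6 2 10]
After op 3 (out_shuffle): [1 3 0 7 5 13 9 8 4 6 11 2 12 10]
Card 6 is at position 9.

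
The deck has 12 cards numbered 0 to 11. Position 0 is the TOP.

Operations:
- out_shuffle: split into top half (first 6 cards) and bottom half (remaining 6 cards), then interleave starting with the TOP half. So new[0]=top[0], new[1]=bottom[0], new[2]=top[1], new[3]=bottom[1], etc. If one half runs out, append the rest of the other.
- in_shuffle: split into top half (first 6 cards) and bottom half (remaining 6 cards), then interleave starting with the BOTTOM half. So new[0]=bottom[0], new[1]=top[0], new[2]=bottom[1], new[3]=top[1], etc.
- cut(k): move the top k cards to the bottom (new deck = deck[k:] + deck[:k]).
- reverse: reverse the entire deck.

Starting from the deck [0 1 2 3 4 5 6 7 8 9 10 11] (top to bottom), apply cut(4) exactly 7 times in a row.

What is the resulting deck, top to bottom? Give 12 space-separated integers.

Answer: 4 5 6 7 8 9 10 11 0 1 2 3

Derivation:
After op 1 (cut(4)): [4 5 6 7 8 9 10 11 0 1 2 3]
After op 2 (cut(4)): [8 9 10 11 0 1 2 3 4 5 6 7]
After op 3 (cut(4)): [0 1 2 3 4 5 6 7 8 9 10 11]
After op 4 (cut(4)): [4 5 6 7 8 9 10 11 0 1 2 3]
After op 5 (cut(4)): [8 9 10 11 0 1 2 3 4 5 6 7]
After op 6 (cut(4)): [0 1 2 3 4 5 6 7 8 9 10 11]
After op 7 (cut(4)): [4 5 6 7 8 9 10 11 0 1 2 3]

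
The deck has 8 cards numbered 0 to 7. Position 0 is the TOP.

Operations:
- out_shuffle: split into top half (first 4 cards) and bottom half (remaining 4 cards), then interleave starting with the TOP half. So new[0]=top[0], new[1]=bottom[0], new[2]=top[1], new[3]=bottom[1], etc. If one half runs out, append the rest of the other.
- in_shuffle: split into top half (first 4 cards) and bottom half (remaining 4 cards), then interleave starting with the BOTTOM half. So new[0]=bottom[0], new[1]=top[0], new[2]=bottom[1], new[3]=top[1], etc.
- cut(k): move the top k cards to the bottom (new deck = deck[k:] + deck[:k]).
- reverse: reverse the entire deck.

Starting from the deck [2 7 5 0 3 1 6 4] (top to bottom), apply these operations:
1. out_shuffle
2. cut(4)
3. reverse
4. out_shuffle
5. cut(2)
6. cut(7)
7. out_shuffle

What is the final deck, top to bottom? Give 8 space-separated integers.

Answer: 4 6 7 2 0 5 3 1

Derivation:
After op 1 (out_shuffle): [2 3 7 1 5 6 0 4]
After op 2 (cut(4)): [5 6 0 4 2 3 7 1]
After op 3 (reverse): [1 7 3 2 4 0 6 5]
After op 4 (out_shuffle): [1 4 7 0 3 6 2 5]
After op 5 (cut(2)): [7 0 3 6 2 5 1 4]
After op 6 (cut(7)): [4 7 0 3 6 2 5 1]
After op 7 (out_shuffle): [4 6 7 2 0 5 3 1]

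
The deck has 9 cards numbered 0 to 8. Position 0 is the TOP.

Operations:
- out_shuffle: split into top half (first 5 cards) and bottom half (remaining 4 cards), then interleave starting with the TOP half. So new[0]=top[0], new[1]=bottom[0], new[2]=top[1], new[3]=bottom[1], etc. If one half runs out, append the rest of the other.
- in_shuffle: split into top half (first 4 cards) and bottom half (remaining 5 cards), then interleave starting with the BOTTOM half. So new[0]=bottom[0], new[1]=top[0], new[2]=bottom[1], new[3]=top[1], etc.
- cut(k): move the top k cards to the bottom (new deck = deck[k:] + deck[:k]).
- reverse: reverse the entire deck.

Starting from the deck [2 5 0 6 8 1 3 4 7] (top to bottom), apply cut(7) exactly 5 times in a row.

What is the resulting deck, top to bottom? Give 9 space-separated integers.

After op 1 (cut(7)): [4 7 2 5 0 6 8 1 3]
After op 2 (cut(7)): [1 3 4 7 2 5 0 6 8]
After op 3 (cut(7)): [6 8 1 3 4 7 2 5 0]
After op 4 (cut(7)): [5 0 6 8 1 3 4 7 2]
After op 5 (cut(7)): [7 2 5 0 6 8 1 3 4]

Answer: 7 2 5 0 6 8 1 3 4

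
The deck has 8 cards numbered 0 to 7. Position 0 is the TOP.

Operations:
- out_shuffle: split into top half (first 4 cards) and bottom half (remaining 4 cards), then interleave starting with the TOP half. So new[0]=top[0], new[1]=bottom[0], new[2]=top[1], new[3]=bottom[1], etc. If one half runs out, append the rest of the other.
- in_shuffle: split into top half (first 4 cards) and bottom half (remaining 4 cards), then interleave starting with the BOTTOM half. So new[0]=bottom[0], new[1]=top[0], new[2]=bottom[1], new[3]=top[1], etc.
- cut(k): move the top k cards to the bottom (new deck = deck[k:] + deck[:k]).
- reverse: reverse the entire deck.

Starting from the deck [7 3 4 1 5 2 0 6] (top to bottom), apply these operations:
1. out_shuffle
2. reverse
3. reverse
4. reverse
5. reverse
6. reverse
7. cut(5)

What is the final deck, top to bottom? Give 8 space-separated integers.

Answer: 3 5 7 6 1 0 4 2

Derivation:
After op 1 (out_shuffle): [7 5 3 2 4 0 1 6]
After op 2 (reverse): [6 1 0 4 2 3 5 7]
After op 3 (reverse): [7 5 3 2 4 0 1 6]
After op 4 (reverse): [6 1 0 4 2 3 5 7]
After op 5 (reverse): [7 5 3 2 4 0 1 6]
After op 6 (reverse): [6 1 0 4 2 3 5 7]
After op 7 (cut(5)): [3 5 7 6 1 0 4 2]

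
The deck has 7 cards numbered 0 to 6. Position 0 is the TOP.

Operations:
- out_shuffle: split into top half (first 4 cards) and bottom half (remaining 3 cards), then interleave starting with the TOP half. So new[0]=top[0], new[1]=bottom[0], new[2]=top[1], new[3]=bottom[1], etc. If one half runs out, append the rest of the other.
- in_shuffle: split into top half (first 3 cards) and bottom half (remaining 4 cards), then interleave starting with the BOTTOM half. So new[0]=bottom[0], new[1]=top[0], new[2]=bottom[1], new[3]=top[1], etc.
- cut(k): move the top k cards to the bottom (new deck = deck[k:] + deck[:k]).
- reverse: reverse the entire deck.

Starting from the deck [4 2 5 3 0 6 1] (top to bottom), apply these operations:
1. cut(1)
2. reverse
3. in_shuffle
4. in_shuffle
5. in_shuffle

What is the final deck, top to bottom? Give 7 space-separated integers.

After op 1 (cut(1)): [2 5 3 0 6 1 4]
After op 2 (reverse): [4 1 6 0 3 5 2]
After op 3 (in_shuffle): [0 4 3 1 5 6 2]
After op 4 (in_shuffle): [1 0 5 4 6 3 2]
After op 5 (in_shuffle): [4 1 6 0 3 5 2]

Answer: 4 1 6 0 3 5 2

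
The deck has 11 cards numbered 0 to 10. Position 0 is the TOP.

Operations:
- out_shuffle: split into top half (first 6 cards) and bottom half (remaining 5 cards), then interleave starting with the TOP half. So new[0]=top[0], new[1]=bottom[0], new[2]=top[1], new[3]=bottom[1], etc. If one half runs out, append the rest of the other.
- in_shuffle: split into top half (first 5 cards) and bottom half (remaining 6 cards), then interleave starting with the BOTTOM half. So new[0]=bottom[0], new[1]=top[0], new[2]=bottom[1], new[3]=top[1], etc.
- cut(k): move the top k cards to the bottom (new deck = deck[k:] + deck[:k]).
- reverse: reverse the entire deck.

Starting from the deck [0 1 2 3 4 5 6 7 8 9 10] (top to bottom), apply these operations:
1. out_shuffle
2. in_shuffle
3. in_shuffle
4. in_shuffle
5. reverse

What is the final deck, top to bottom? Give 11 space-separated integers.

Answer: 5 7 9 0 2 4 6 8 10 1 3

Derivation:
After op 1 (out_shuffle): [0 6 1 7 2 8 3 9 4 10 5]
After op 2 (in_shuffle): [8 0 3 6 9 1 4 7 10 2 5]
After op 3 (in_shuffle): [1 8 4 0 7 3 10 6 2 9 5]
After op 4 (in_shuffle): [3 1 10 8 6 4 2 0 9 7 5]
After op 5 (reverse): [5 7 9 0 2 4 6 8 10 1 3]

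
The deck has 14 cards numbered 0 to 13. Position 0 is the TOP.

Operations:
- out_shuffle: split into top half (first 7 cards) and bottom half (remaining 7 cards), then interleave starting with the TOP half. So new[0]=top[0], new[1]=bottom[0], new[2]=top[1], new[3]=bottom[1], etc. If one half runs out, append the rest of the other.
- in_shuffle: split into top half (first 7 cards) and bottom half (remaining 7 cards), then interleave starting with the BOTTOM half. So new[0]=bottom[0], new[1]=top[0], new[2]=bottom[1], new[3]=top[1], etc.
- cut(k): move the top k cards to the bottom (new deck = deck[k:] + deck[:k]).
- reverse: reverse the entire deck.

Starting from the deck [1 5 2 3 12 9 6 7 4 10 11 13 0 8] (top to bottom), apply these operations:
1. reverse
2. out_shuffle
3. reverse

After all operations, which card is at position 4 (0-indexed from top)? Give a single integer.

Answer: 2

Derivation:
After op 1 (reverse): [8 0 13 11 10 4 7 6 9 12 3 2 5 1]
After op 2 (out_shuffle): [8 6 0 9 13 12 11 3 10 2 4 5 7 1]
After op 3 (reverse): [1 7 5 4 2 10 3 11 12 13 9 0 6 8]
Position 4: card 2.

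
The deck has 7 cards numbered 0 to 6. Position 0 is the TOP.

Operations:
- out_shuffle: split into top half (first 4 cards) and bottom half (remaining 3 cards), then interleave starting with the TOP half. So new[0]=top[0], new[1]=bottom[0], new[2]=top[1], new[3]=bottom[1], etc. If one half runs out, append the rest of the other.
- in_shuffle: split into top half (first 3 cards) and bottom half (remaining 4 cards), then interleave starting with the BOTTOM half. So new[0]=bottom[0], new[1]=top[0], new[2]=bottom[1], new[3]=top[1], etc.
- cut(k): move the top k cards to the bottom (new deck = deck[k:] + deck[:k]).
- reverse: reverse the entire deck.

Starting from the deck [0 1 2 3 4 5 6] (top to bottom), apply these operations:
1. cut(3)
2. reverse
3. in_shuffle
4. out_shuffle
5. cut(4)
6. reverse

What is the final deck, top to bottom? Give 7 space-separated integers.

Answer: 0 2 4 6 1 3 5

Derivation:
After op 1 (cut(3)): [3 4 5 6 0 1 2]
After op 2 (reverse): [2 1 0 6 5 4 3]
After op 3 (in_shuffle): [6 2 5 1 4 0 3]
After op 4 (out_shuffle): [6 4 2 0 5 3 1]
After op 5 (cut(4)): [5 3 1 6 4 2 0]
After op 6 (reverse): [0 2 4 6 1 3 5]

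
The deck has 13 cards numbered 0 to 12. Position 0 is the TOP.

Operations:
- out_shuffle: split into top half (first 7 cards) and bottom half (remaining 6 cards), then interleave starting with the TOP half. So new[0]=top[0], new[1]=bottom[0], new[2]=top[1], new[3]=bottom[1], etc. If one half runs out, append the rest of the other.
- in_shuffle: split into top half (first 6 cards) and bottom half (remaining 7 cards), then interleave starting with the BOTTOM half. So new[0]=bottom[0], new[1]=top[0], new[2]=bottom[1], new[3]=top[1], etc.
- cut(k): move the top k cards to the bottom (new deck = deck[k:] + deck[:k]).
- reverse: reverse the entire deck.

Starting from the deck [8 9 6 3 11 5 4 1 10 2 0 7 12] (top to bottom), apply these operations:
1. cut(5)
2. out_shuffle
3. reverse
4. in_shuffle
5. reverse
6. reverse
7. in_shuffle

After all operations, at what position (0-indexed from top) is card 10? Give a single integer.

Answer: 1

Derivation:
After op 1 (cut(5)): [5 4 1 10 2 0 7 12 8 9 6 3 11]
After op 2 (out_shuffle): [5 12 4 8 1 9 10 6 2 3 0 11 7]
After op 3 (reverse): [7 11 0 3 2 6 10 9 1 8 4 12 5]
After op 4 (in_shuffle): [10 7 9 11 1 0 8 3 4 2 12 6 5]
After op 5 (reverse): [5 6 12 2 4 3 8 0 1 11 9 7 10]
After op 6 (reverse): [10 7 9 11 1 0 8 3 4 2 12 6 5]
After op 7 (in_shuffle): [8 10 3 7 4 9 2 11 12 1 6 0 5]
Card 10 is at position 1.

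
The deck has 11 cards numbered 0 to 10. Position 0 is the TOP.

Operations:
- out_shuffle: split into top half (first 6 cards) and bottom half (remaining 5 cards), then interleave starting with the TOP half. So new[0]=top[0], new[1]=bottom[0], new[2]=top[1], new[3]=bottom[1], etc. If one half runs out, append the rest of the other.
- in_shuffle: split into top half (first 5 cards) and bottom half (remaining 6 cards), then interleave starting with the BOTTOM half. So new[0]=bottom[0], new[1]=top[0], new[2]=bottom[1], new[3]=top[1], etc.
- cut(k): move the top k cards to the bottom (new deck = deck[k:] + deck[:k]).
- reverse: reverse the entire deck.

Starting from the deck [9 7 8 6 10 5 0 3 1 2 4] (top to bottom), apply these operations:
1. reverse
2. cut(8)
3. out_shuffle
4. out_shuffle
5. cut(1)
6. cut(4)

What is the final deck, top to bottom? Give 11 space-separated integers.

Answer: 2 0 6 9 1 5 8 4 3 10 7

Derivation:
After op 1 (reverse): [4 2 1 3 0 5 10 6 8 7 9]
After op 2 (cut(8)): [8 7 9 4 2 1 3 0 5 10 6]
After op 3 (out_shuffle): [8 3 7 0 9 5 4 10 2 6 1]
After op 4 (out_shuffle): [8 4 3 10 7 2 0 6 9 1 5]
After op 5 (cut(1)): [4 3 10 7 2 0 6 9 1 5 8]
After op 6 (cut(4)): [2 0 6 9 1 5 8 4 3 10 7]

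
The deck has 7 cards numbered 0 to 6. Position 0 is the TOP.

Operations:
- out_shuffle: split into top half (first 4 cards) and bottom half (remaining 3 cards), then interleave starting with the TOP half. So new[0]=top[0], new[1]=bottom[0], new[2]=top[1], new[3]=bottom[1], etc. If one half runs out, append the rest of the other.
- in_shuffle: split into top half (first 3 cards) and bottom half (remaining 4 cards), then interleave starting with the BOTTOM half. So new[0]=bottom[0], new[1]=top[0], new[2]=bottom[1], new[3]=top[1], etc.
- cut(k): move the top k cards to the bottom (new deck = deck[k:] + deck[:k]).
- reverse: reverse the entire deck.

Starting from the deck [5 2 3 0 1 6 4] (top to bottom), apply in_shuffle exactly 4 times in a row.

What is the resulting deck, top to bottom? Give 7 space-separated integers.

After op 1 (in_shuffle): [0 5 1 2 6 3 4]
After op 2 (in_shuffle): [2 0 6 5 3 1 4]
After op 3 (in_shuffle): [5 2 3 0 1 6 4]
After op 4 (in_shuffle): [0 5 1 2 6 3 4]

Answer: 0 5 1 2 6 3 4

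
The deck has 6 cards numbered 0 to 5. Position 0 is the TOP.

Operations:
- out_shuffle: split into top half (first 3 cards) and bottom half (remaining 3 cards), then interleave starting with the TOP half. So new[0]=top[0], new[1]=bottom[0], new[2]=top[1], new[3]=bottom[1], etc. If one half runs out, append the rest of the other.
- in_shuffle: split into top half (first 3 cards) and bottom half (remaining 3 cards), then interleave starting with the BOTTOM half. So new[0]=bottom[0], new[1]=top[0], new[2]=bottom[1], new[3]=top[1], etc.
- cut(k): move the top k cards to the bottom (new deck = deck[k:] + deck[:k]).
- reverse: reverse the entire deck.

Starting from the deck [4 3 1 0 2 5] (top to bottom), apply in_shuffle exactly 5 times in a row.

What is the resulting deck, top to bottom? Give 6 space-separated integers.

After op 1 (in_shuffle): [0 4 2 3 5 1]
After op 2 (in_shuffle): [3 0 5 4 1 2]
After op 3 (in_shuffle): [4 3 1 0 2 5]
After op 4 (in_shuffle): [0 4 2 3 5 1]
After op 5 (in_shuffle): [3 0 5 4 1 2]

Answer: 3 0 5 4 1 2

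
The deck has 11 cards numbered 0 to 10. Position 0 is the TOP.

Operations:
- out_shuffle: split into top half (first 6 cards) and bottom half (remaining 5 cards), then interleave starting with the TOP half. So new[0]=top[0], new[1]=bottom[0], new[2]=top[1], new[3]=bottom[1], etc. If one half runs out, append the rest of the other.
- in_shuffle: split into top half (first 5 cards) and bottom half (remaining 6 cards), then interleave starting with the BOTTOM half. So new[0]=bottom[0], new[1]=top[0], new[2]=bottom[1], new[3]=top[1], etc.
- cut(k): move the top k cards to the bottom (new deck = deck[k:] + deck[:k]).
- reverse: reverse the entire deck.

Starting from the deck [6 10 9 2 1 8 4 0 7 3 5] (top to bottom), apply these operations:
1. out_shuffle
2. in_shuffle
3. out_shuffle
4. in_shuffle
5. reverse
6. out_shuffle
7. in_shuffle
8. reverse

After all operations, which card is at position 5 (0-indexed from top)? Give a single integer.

After op 1 (out_shuffle): [6 4 10 0 9 7 2 3 1 5 8]
After op 2 (in_shuffle): [7 6 2 4 3 10 1 0 5 9 8]
After op 3 (out_shuffle): [7 1 6 0 2 5 4 9 3 8 10]
After op 4 (in_shuffle): [5 7 4 1 9 6 3 0 8 2 10]
After op 5 (reverse): [10 2 8 0 3 6 9 1 4 7 5]
After op 6 (out_shuffle): [10 9 2 1 8 4 0 7 3 5 6]
After op 7 (in_shuffle): [4 10 0 9 7 2 3 1 5 8 6]
After op 8 (reverse): [6 8 5 1 3 2 7 9 0 10 4]
Position 5: card 2.

Answer: 2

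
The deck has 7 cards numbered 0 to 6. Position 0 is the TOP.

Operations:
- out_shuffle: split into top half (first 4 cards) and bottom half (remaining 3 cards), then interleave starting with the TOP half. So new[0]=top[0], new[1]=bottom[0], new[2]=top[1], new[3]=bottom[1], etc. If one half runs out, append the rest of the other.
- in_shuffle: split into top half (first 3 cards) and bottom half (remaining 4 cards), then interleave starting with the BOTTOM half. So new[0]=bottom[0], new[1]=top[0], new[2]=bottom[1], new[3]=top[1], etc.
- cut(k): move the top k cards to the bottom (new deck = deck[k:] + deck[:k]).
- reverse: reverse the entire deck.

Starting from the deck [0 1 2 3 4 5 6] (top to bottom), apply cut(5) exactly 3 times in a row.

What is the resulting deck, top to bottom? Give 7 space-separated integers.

After op 1 (cut(5)): [5 6 0 1 2 3 4]
After op 2 (cut(5)): [3 4 5 6 0 1 2]
After op 3 (cut(5)): [1 2 3 4 5 6 0]

Answer: 1 2 3 4 5 6 0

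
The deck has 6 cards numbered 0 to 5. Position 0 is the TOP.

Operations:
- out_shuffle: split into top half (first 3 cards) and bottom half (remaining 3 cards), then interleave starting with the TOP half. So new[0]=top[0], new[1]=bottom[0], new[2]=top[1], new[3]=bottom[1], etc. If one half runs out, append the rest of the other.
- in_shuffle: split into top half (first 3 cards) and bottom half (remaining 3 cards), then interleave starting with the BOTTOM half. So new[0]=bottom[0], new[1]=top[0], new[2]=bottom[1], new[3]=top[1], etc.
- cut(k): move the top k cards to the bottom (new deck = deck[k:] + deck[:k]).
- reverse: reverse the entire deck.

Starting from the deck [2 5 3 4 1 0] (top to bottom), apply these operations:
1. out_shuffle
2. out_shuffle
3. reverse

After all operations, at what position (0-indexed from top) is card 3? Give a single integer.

Answer: 2

Derivation:
After op 1 (out_shuffle): [2 4 5 1 3 0]
After op 2 (out_shuffle): [2 1 4 3 5 0]
After op 3 (reverse): [0 5 3 4 1 2]
Card 3 is at position 2.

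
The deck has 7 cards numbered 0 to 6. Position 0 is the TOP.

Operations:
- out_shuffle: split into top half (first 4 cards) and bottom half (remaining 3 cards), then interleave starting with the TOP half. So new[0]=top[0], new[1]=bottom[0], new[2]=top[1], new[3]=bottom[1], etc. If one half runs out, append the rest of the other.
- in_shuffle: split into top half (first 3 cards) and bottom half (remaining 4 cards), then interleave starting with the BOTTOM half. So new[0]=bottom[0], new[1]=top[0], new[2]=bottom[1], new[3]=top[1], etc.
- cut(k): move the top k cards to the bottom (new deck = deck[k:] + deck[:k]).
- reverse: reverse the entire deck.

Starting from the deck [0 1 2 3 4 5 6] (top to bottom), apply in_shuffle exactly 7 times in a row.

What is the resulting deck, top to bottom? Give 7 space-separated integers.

Answer: 3 0 4 1 5 2 6

Derivation:
After op 1 (in_shuffle): [3 0 4 1 5 2 6]
After op 2 (in_shuffle): [1 3 5 0 2 4 6]
After op 3 (in_shuffle): [0 1 2 3 4 5 6]
After op 4 (in_shuffle): [3 0 4 1 5 2 6]
After op 5 (in_shuffle): [1 3 5 0 2 4 6]
After op 6 (in_shuffle): [0 1 2 3 4 5 6]
After op 7 (in_shuffle): [3 0 4 1 5 2 6]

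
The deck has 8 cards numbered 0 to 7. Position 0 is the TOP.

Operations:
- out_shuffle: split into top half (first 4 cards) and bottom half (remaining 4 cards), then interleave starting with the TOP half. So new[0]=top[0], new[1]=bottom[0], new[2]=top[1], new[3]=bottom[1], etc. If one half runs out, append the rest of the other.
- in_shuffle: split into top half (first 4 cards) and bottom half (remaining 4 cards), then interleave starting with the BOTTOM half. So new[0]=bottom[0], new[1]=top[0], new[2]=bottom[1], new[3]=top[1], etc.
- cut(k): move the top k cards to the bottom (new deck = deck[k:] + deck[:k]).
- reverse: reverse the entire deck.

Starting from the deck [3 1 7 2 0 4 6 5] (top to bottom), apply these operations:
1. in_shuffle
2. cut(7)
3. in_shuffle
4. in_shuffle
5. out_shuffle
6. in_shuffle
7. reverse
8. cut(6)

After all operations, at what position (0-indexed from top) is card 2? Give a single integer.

After op 1 (in_shuffle): [0 3 4 1 6 7 5 2]
After op 2 (cut(7)): [2 0 3 4 1 6 7 5]
After op 3 (in_shuffle): [1 2 6 0 7 3 5 4]
After op 4 (in_shuffle): [7 1 3 2 5 6 4 0]
After op 5 (out_shuffle): [7 5 1 6 3 4 2 0]
After op 6 (in_shuffle): [3 7 4 5 2 1 0 6]
After op 7 (reverse): [6 0 1 2 5 4 7 3]
After op 8 (cut(6)): [7 3 6 0 1 2 5 4]
Card 2 is at position 5.

Answer: 5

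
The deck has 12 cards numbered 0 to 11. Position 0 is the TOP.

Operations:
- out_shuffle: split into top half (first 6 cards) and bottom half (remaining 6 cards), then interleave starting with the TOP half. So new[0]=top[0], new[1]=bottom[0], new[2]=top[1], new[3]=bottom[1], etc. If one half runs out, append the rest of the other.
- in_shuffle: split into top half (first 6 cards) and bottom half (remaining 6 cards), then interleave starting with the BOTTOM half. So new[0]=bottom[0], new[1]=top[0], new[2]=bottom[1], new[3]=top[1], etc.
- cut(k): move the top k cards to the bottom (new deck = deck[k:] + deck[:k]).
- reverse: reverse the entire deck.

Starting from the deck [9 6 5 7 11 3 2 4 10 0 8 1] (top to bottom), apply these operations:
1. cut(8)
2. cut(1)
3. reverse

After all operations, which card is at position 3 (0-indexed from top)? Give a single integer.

After op 1 (cut(8)): [10 0 8 1 9 6 5 7 11 3 2 4]
After op 2 (cut(1)): [0 8 1 9 6 5 7 11 3 2 4 10]
After op 3 (reverse): [10 4 2 3 11 7 5 6 9 1 8 0]
Position 3: card 3.

Answer: 3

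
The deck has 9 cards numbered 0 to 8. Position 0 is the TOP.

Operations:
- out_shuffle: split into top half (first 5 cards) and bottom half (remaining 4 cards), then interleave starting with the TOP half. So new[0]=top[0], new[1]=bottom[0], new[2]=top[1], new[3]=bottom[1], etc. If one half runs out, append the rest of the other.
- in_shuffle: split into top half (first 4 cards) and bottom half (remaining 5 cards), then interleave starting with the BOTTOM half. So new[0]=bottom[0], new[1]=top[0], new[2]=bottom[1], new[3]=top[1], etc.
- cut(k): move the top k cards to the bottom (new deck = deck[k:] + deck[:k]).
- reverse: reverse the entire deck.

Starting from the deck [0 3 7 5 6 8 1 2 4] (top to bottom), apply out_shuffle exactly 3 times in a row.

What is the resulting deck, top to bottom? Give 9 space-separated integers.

Answer: 0 4 2 1 8 6 5 7 3

Derivation:
After op 1 (out_shuffle): [0 8 3 1 7 2 5 4 6]
After op 2 (out_shuffle): [0 2 8 5 3 4 1 6 7]
After op 3 (out_shuffle): [0 4 2 1 8 6 5 7 3]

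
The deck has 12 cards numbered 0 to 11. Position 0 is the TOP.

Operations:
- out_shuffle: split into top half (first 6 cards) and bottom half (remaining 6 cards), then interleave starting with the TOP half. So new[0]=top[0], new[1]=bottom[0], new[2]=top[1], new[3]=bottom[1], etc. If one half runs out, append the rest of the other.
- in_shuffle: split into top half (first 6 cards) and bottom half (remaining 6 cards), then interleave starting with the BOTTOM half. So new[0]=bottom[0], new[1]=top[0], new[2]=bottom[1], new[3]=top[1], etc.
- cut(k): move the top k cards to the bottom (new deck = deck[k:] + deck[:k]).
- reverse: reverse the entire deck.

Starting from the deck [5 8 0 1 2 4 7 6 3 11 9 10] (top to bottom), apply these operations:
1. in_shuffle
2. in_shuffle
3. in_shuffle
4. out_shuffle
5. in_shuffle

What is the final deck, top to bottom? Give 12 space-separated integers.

After op 1 (in_shuffle): [7 5 6 8 3 0 11 1 9 2 10 4]
After op 2 (in_shuffle): [11 7 1 5 9 6 2 8 10 3 4 0]
After op 3 (in_shuffle): [2 11 8 7 10 1 3 5 4 9 0 6]
After op 4 (out_shuffle): [2 3 11 5 8 4 7 9 10 0 1 6]
After op 5 (in_shuffle): [7 2 9 3 10 11 0 5 1 8 6 4]

Answer: 7 2 9 3 10 11 0 5 1 8 6 4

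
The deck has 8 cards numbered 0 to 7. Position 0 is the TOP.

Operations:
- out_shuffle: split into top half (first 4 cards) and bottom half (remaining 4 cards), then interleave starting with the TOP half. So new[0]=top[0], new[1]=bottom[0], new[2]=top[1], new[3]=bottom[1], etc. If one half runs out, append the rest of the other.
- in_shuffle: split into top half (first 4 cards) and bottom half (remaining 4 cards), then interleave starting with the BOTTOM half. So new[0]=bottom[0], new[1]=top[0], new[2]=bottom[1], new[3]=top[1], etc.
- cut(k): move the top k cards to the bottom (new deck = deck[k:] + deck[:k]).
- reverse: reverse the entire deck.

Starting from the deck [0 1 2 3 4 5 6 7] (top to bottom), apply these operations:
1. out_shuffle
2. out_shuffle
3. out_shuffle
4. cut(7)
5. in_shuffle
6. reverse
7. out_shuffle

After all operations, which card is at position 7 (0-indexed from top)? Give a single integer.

After op 1 (out_shuffle): [0 4 1 5 2 6 3 7]
After op 2 (out_shuffle): [0 2 4 6 1 3 5 7]
After op 3 (out_shuffle): [0 1 2 3 4 5 6 7]
After op 4 (cut(7)): [7 0 1 2 3 4 5 6]
After op 5 (in_shuffle): [3 7 4 0 5 1 6 2]
After op 6 (reverse): [2 6 1 5 0 4 7 3]
After op 7 (out_shuffle): [2 0 6 4 1 7 5 3]
Position 7: card 3.

Answer: 3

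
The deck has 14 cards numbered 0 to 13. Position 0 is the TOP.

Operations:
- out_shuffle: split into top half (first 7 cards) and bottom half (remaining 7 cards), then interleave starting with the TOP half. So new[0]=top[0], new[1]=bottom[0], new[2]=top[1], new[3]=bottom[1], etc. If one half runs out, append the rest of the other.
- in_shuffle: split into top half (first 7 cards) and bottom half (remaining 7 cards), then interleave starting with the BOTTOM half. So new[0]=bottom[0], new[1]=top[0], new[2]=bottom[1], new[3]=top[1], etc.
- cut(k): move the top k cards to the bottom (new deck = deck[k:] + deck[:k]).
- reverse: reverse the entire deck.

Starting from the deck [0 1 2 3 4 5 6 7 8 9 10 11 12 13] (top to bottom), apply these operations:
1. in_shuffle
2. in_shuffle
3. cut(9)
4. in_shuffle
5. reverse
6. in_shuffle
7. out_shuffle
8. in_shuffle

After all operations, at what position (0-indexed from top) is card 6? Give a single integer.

Answer: 12

Derivation:
After op 1 (in_shuffle): [7 0 8 1 9 2 10 3 11 4 12 5 13 6]
After op 2 (in_shuffle): [3 7 11 0 4 8 12 1 5 9 13 2 6 10]
After op 3 (cut(9)): [9 13 2 6 10 3 7 11 0 4 8 12 1 5]
After op 4 (in_shuffle): [11 9 0 13 4 2 8 6 12 10 1 3 5 7]
After op 5 (reverse): [7 5 3 1 10 12 6 8 2 4 13 0 9 11]
After op 6 (in_shuffle): [8 7 2 5 4 3 13 1 0 10 9 12 11 6]
After op 7 (out_shuffle): [8 1 7 0 2 10 5 9 4 12 3 11 13 6]
After op 8 (in_shuffle): [9 8 4 1 12 7 3 0 11 2 13 10 6 5]
Card 6 is at position 12.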